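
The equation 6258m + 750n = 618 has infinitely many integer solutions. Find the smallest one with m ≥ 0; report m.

gcd(6258, 750) = 6  (6258 = 8*750 + 258, 750 = 2*258 + 234, 258 = 1*234 + 24, 234 = 9*24 + 18, 24 = 1*18 + 6, 18 = 3*6).
6 divides 618, so solutions exist.
Back-substituting, 6258*(32) + 750*(-267) = 6.
Scale by 618/6 = 103: (m₀, n₀) = (3296, -27501).
General solution: m = 3296 + 125t, n = -27501 - 1043t for integer t.
m ≥ 0: smallest is 3296 mod 125 = 46 (at t = -26), with n = -383.

46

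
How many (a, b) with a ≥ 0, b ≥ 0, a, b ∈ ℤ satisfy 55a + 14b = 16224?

gcd(55, 14) = 1  (55 = 3*14 + 13, 14 = 1*13 + 1, 13 = 13*1).
Back-substituting, 55*(-1) + 14*(4) = 1.
Scale by 16224: one solution is (-16224, 64896). Reduce a mod 14: (2, 1151).
General: a = 2 + 14t, b = 1151 - 55t.
a ≥ 0 ⇒ t ≥ 0; b ≥ 0 ⇒ t ≤ 20. So t ∈ [0, 20]: 21 solutions.

21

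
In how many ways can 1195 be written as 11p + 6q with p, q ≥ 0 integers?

gcd(11, 6) = 1  (11 = 1×6 + 5, 6 = 1×5 + 1, 5 = 5×1).
Back-substituting, 11×(-1) + 6×(2) = 1.
Scale by 1195: one solution is (-1195, 2390). Reduce p mod 6: (5, 190).
General: p = 5 + 6t, q = 190 - 11t.
p ≥ 0 ⇒ t ≥ 0; q ≥ 0 ⇒ t ≤ 17. So t ∈ [0, 17]: 18 solutions.

18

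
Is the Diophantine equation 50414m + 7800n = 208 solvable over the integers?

yes

gcd(50414, 7800):
  50414 = 6·7800 + 3614
  7800 = 2·3614 + 572
  3614 = 6·572 + 182
  572 = 3·182 + 26
  182 = 7·26
so gcd(50414, 7800) = 26.
26 divides 208, so integer solutions exist.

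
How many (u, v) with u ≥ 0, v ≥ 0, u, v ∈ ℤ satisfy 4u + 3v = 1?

gcd(4, 3) = 1.
By Bézout, 4×(1) + 3×(-1) = 1.
One solution: (1, -1).
General: u = 1 + 3t, v = -1 - 4t.
u ≥ 0 ⇒ t ≥ 0; v ≥ 0 ⇒ t ≤ -1. So t ∈ [0, -1]: 0 solutions.

0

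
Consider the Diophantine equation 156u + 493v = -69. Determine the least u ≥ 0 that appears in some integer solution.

gcd(493, 156):
  493 = 3*156 + 25
  156 = 6*25 + 6
  25 = 4*6 + 1
  6 = 6*1
so gcd(493, 156) = 1.
1 divides -69, so solutions exist.
Back-substitute for Bézout coefficients:
  1 = 25 - 4*6
  ... = 156*(-79) + 493*(25)
Scale by -69/1 = -69: (u₀, v₀) = (5451, -1725).
General solution: u = 5451 + 493t, v = -1725 - 156t for integer t.
u ≥ 0: smallest is 5451 mod 493 = 28 (at t = -11), with v = -9.

28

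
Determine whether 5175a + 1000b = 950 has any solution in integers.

yes

gcd(5175, 1000) = 25  (5175 = 5*1000 + 175, 1000 = 5*175 + 125, 175 = 1*125 + 50, 125 = 2*50 + 25, 50 = 2*25).
25 divides 950, so integer solutions exist.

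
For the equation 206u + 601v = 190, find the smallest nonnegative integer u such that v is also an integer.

gcd(601, 206):
  601 = 2×206 + 189
  206 = 1×189 + 17
  189 = 11×17 + 2
  17 = 8×2 + 1
  2 = 2×1
so gcd(601, 206) = 1.
1 divides 190, so solutions exist.
Back-substitute for Bézout coefficients:
  1 = 17 - 8×2
  ... = 206×(283) + 601×(-97)
Scale by 190/1 = 190: (u₀, v₀) = (53770, -18430).
General solution: u = 53770 + 601t, v = -18430 - 206t for integer t.
u ≥ 0: smallest is 53770 mod 601 = 281 (at t = -89), with v = -96.

281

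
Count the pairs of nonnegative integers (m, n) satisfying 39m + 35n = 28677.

21

gcd(39, 35) = 1.
By Bézout, 39·(9) + 35·(-10) = 1.
One solution: (3, 816).
General: m = 3 + 35t, n = 816 - 39t.
m ≥ 0 ⇒ t ≥ 0; n ≥ 0 ⇒ t ≤ 20. So t ∈ [0, 20]: 21 solutions.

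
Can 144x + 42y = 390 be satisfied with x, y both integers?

gcd(144, 42):
  144 = 3*42 + 18
  42 = 2*18 + 6
  18 = 3*6
so gcd(144, 42) = 6.
6 divides 390, so integer solutions exist.

yes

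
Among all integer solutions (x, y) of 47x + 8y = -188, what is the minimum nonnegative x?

gcd(47, 8):
  47 = 5*8 + 7
  8 = 1*7 + 1
  7 = 7*1
so gcd(47, 8) = 1.
1 divides -188, so solutions exist.
Back-substitute for Bézout coefficients:
  1 = 8 - 1*7
  ... = 47*(-1) + 8*(6)
Scale by -188/1 = -188: (x₀, y₀) = (188, -1128).
General solution: x = 188 + 8t, y = -1128 - 47t for integer t.
x ≥ 0: smallest is 188 mod 8 = 4 (at t = -23), with y = -47.

4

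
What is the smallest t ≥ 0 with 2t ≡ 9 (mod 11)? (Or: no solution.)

10

gcd(11, 2) = 1  (11 = 5·2 + 1, 2 = 2·1).
1 divides 9, so solutions exist.
Back-substituting, 2·(-5) + 11·(1) = 1.
So 2·(-5) ≡ 1 (mod 11); multiply by 9: t ≡ -45 (mod 11).
Smallest nonnegative: t = -45 mod 11 = 10.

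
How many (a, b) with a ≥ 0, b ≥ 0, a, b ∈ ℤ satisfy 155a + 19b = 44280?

gcd(155, 19) = 1  (155 = 8·19 + 3, 19 = 6·3 + 1, 3 = 3·1).
Back-substituting, 155·(-6) + 19·(49) = 1.
Scale by 44280: one solution is (-265680, 2169720). Reduce a mod 19: (16, 2200).
General: a = 16 + 19t, b = 2200 - 155t.
a ≥ 0 ⇒ t ≥ 0; b ≥ 0 ⇒ t ≤ 14. So t ∈ [0, 14]: 15 solutions.

15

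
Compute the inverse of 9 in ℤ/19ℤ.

17

gcd(19, 9):
  19 = 2·9 + 1
  9 = 9·1
so gcd(19, 9) = 1.
Back-substitute for Bézout coefficients:
  1 = 19 - 2·9
  ... = 9·(-2) + 19·(1)
So 9·-2 ≡ 1 (mod 19), and -2 mod 19 = 17.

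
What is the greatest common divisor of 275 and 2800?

gcd(2800, 275):
  2800 = 10×275 + 50
  275 = 5×50 + 25
  50 = 2×25
so gcd(2800, 275) = 25.

25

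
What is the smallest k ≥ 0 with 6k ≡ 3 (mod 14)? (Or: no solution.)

gcd(14, 6) = 2.
2 does not divide 3, so the congruence has no solution.

no solution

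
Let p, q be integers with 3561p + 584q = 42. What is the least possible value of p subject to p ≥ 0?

554

gcd(3561, 584) = 1.
1 divides 42, so solutions exist.
By Bézout, 3561×(41) + 584×(-250) = 1.
Scale by 42/1 = 42: (p₀, q₀) = (1722, -10500).
General solution: p = 1722 + 584t, q = -10500 - 3561t for integer t.
p ≥ 0: smallest is 1722 mod 584 = 554 (at t = -2), with q = -3378.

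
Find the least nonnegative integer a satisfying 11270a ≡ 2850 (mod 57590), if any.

3286

gcd(57590, 11270):
  57590 = 5*11270 + 1240
  11270 = 9*1240 + 110
  1240 = 11*110 + 30
  110 = 3*30 + 20
  30 = 1*20 + 10
  20 = 2*10
so gcd(57590, 11270) = 10.
10 divides 2850, so solutions exist.
Back-substitute for Bézout coefficients:
  10 = 30 - 1*20
  ... = 11270*(-2090) + 57590*(409)
So 11270*(-2090) ≡ 10 (mod 57590); multiply by 285: a ≡ -595650 (mod 5759).
Smallest nonnegative: a = -595650 mod 5759 = 3286.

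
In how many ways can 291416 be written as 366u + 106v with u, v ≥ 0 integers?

gcd(366, 106) = 2.
By Bézout, 366×(-11) + 106×(38) = 2.
One solution: (38, 2618).
General: u = 38 + 53t, v = 2618 - 183t.
u ≥ 0 ⇒ t ≥ 0; v ≥ 0 ⇒ t ≤ 14. So t ∈ [0, 14]: 15 solutions.

15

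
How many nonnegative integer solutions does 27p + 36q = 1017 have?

gcd(36, 27) = 9.
By Bézout, 27*(-1) + 36*(1) = 9.
One solution: (3, 26).
General: p = 3 + 4t, q = 26 - 3t.
p ≥ 0 ⇒ t ≥ 0; q ≥ 0 ⇒ t ≤ 8. So t ∈ [0, 8]: 9 solutions.

9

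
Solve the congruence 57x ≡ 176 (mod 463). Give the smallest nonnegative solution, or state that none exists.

gcd(463, 57) = 1.
1 divides 176, so solutions exist.
By Bézout, 57×(65) + 463×(-8) = 1.
So 57×(65) ≡ 1 (mod 463); multiply by 176: x ≡ 11440 (mod 463).
Smallest nonnegative: x = 11440 mod 463 = 328.

328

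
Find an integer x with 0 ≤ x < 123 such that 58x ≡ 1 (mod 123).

gcd(123, 58) = 1  (123 = 2·58 + 7, 58 = 8·7 + 2, 7 = 3·2 + 1, 2 = 2·1).
Back-substituting, 58·(-53) + 123·(25) = 1.
So 58·-53 ≡ 1 (mod 123), and -53 mod 123 = 70.

70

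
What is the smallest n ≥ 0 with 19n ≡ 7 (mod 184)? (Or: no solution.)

165

gcd(184, 19) = 1.
1 divides 7, so solutions exist.
By Bézout, 19·(-29) + 184·(3) = 1.
So 19·(-29) ≡ 1 (mod 184); multiply by 7: n ≡ -203 (mod 184).
Smallest nonnegative: n = -203 mod 184 = 165.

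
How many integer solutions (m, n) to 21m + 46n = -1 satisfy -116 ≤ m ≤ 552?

gcd(46, 21):
  46 = 2*21 + 4
  21 = 5*4 + 1
  4 = 4*1
so gcd(46, 21) = 1.
Back-substitute for Bézout coefficients:
  1 = 21 - 5*4
  ... = 21*(11) + 46*(-5)
Scale by -1: particular solution (-11, 5); reduce m mod 46: (35, -16).
General solution: m = 35 + 46t, n = -16 - 21t for integer t.
-116 ≤ 35 + 46t ≤ 552 gives t ∈ [-3, 11], which is 15 values.

15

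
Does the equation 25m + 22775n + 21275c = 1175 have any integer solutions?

yes

gcd(22775, 25):
  22775 = 911*25
so gcd(22775, 25) = 25.
gcd(25, 21275) = 25.
25 divides 1175, so integer solutions exist.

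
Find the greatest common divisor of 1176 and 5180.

28

gcd(5180, 1176) = 28  (5180 = 4*1176 + 476, 1176 = 2*476 + 224, 476 = 2*224 + 28, 224 = 8*28).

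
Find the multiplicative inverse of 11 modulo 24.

11

gcd(24, 11) = 1  (24 = 2·11 + 2, 11 = 5·2 + 1, 2 = 2·1).
Back-substituting, 11·(11) + 24·(-5) = 1.
So 11·11 ≡ 1 (mod 24), and 11 mod 24 = 11.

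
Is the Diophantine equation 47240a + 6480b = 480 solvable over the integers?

yes

gcd(47240, 6480) = 40  (47240 = 7*6480 + 1880, 6480 = 3*1880 + 840, 1880 = 2*840 + 200, 840 = 4*200 + 40, 200 = 5*40).
40 divides 480, so integer solutions exist.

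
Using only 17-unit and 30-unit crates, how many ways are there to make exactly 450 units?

1

Need nonnegative integers with 17j + 30k = 450.
gcd(17, 30) = 1, and 17·(-7) + 30·(4) = 1.
So (j₀, k₀) = (-3150, 1800); general j = -3150 + 30t, k = 1800 - 17t.
j ≥ 0 ⇒ t ≥ 105; k ≥ 0 ⇒ t ≤ 105. That's 1 value of t.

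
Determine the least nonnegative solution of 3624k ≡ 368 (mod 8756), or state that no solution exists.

1904

gcd(8756, 3624) = 4.
4 divides 368, so solutions exist.
By Bézout, 3624*(-360) + 8756*(149) = 4.
So 3624*(-360) ≡ 4 (mod 8756); multiply by 92: k ≡ -33120 (mod 2189).
Smallest nonnegative: k = -33120 mod 2189 = 1904.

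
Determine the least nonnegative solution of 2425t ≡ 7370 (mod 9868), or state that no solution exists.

9810

gcd(9868, 2425):
  9868 = 4×2425 + 168
  2425 = 14×168 + 73
  168 = 2×73 + 22
  73 = 3×22 + 7
  22 = 3×7 + 1
  7 = 7×1
so gcd(9868, 2425) = 1.
1 divides 7370, so solutions exist.
Back-substitute for Bézout coefficients:
  1 = 22 - 3×7
  ... = 2425×(-1351) + 9868×(332)
So 2425×(-1351) ≡ 1 (mod 9868); multiply by 7370: t ≡ -9956870 (mod 9868).
Smallest nonnegative: t = -9956870 mod 9868 = 9810.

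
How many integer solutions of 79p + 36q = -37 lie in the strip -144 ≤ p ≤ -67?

3

gcd(79, 36) = 1  (79 = 2*36 + 7, 36 = 5*7 + 1, 7 = 7*1).
Back-substituting, 79*(-5) + 36*(11) = 1.
Scale by -37: particular solution (185, -407); reduce p mod 36: (5, -12).
General solution: p = 5 + 36t, q = -12 - 79t for integer t.
-144 ≤ 5 + 36t ≤ -67 gives t ∈ [-4, -2], which is 3 values.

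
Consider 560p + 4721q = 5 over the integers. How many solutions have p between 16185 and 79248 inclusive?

14

gcd(4721, 560) = 1.
By Bézout, 560*(666) + 4721*(-79) = 1.
Particular solution: (3330, -395).
General solution: p = 3330 + 4721t, q = -395 - 560t for integer t.
16185 ≤ 3330 + 4721t ≤ 79248 gives t ∈ [3, 16], which is 14 values.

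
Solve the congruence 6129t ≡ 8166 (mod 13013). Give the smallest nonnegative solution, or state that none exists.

3753

gcd(13013, 6129):
  13013 = 2×6129 + 755
  6129 = 8×755 + 89
  755 = 8×89 + 43
  89 = 2×43 + 3
  43 = 14×3 + 1
  3 = 3×1
so gcd(13013, 6129) = 1.
1 divides 8166, so solutions exist.
Back-substitute for Bézout coefficients:
  1 = 43 - 14×3
  ... = 6129×(-4240) + 13013×(1997)
So 6129×(-4240) ≡ 1 (mod 13013); multiply by 8166: t ≡ -34623840 (mod 13013).
Smallest nonnegative: t = -34623840 mod 13013 = 3753.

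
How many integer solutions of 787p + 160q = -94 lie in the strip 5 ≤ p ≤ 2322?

gcd(787, 160) = 1  (787 = 4×160 + 147, 160 = 1×147 + 13, 147 = 11×13 + 4, 13 = 3×4 + 1, 4 = 4×1).
Back-substituting, 787×(-37) + 160×(182) = 1.
Scale by -94: particular solution (3478, -17108); reduce p mod 160: (118, -581).
General solution: p = 118 + 160t, q = -581 - 787t for integer t.
5 ≤ 118 + 160t ≤ 2322 gives t ∈ [0, 13], which is 14 values.

14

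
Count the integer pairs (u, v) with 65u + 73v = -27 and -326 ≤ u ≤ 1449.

25

gcd(73, 65) = 1.
By Bézout, 65·(9) + 73·(-8) = 1.
Particular solution: (49, -44).
General solution: u = 49 + 73t, v = -44 - 65t for integer t.
-326 ≤ 49 + 73t ≤ 1449 gives t ∈ [-5, 19], which is 25 values.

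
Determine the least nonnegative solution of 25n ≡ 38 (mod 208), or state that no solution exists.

gcd(208, 25) = 1.
1 divides 38, so solutions exist.
By Bézout, 25·(25) + 208·(-3) = 1.
So 25·(25) ≡ 1 (mod 208); multiply by 38: n ≡ 950 (mod 208).
Smallest nonnegative: n = 950 mod 208 = 118.

118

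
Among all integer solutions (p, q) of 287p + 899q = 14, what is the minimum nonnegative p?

gcd(899, 287) = 1.
1 divides 14, so solutions exist.
By Bézout, 287·(-213) + 899·(68) = 1.
Scale by 14/1 = 14: (p₀, q₀) = (-2982, 952).
General solution: p = -2982 + 899t, q = 952 - 287t for integer t.
p ≥ 0: smallest is -2982 mod 899 = 614 (at t = 4), with q = -196.

614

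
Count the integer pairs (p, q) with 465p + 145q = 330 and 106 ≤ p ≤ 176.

gcd(465, 145):
  465 = 3×145 + 30
  145 = 4×30 + 25
  30 = 1×25 + 5
  25 = 5×5
so gcd(465, 145) = 5.
Back-substitute for Bézout coefficients:
  5 = 30 - 1×25
  ... = 465×(5) + 145×(-16)
Scale by 66: particular solution (330, -1056); reduce p mod 29: (11, -33).
General solution: p = 11 + 29t, q = -33 - 93t for integer t.
106 ≤ 11 + 29t ≤ 176 gives t ∈ [4, 5], which is 2 values.

2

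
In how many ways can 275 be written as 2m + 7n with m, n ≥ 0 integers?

20

gcd(7, 2):
  7 = 3*2 + 1
  2 = 2*1
so gcd(7, 2) = 1.
Back-substitute for Bézout coefficients:
  1 = 7 - 3*2
  ... = 2*(-3) + 7*(1)
Scale by 275: one solution is (-825, 275). Reduce m mod 7: (1, 39).
General: m = 1 + 7t, n = 39 - 2t.
m ≥ 0 ⇒ t ≥ 0; n ≥ 0 ⇒ t ≤ 19. So t ∈ [0, 19]: 20 solutions.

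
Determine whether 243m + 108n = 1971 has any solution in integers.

yes

gcd(243, 108) = 27.
27 divides 1971, so integer solutions exist.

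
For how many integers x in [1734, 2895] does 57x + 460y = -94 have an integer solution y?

gcd(460, 57) = 1  (460 = 8×57 + 4, 57 = 14×4 + 1, 4 = 4×1).
Back-substituting, 57×(113) + 460×(-14) = 1.
Scale by -94: particular solution (-10622, 1316); reduce x mod 460: (418, -52).
General solution: x = 418 + 460t, y = -52 - 57t for integer t.
1734 ≤ 418 + 460t ≤ 2895 gives t ∈ [3, 5], which is 3 values.

3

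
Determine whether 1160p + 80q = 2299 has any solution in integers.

no

gcd(1160, 80):
  1160 = 14·80 + 40
  80 = 2·40
so gcd(1160, 80) = 40.
40 does not divide 2299 (remainder 19), so no integer solutions.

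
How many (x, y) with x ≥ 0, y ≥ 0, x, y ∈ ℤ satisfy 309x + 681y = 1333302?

19

gcd(681, 309):
  681 = 2·309 + 63
  309 = 4·63 + 57
  63 = 1·57 + 6
  57 = 9·6 + 3
  6 = 2·3
so gcd(681, 309) = 3.
Back-substitute for Bézout coefficients:
  3 = 57 - 9·6
  ... = 309·(108) + 681·(-49)
Scale by 444434: one solution is (47998872, -21777266). Reduce x mod 227: (176, 1878).
General: x = 176 + 227t, y = 1878 - 103t.
x ≥ 0 ⇒ t ≥ 0; y ≥ 0 ⇒ t ≤ 18. So t ∈ [0, 18]: 19 solutions.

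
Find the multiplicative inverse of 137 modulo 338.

gcd(338, 137):
  338 = 2·137 + 64
  137 = 2·64 + 9
  64 = 7·9 + 1
  9 = 9·1
so gcd(338, 137) = 1.
Back-substitute for Bézout coefficients:
  1 = 64 - 7·9
  ... = 137·(-37) + 338·(15)
So 137·-37 ≡ 1 (mod 338), and -37 mod 338 = 301.

301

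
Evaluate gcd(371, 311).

gcd(371, 311):
  371 = 1·311 + 60
  311 = 5·60 + 11
  60 = 5·11 + 5
  11 = 2·5 + 1
  5 = 5·1
so gcd(371, 311) = 1.

1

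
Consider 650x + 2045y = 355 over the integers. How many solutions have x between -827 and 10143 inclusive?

27

gcd(2045, 650):
  2045 = 3*650 + 95
  650 = 6*95 + 80
  95 = 1*80 + 15
  80 = 5*15 + 5
  15 = 3*5
so gcd(2045, 650) = 5.
Back-substitute for Bézout coefficients:
  5 = 80 - 5*15
  ... = 650*(129) + 2045*(-41)
Scale by 71: particular solution (9159, -2911); reduce x mod 409: (161, -51).
General solution: x = 161 + 409t, y = -51 - 130t for integer t.
-827 ≤ 161 + 409t ≤ 10143 gives t ∈ [-2, 24], which is 27 values.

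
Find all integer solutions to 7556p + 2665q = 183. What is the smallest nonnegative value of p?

gcd(7556, 2665):
  7556 = 2*2665 + 2226
  2665 = 1*2226 + 439
  2226 = 5*439 + 31
  439 = 14*31 + 5
  31 = 6*5 + 1
  5 = 5*1
so gcd(7556, 2665) = 1.
1 divides 183, so solutions exist.
Back-substitute for Bézout coefficients:
  1 = 31 - 6*5
  ... = 7556*(516) + 2665*(-1463)
Scale by 183/1 = 183: (p₀, q₀) = (94428, -267729).
General solution: p = 94428 + 2665t, q = -267729 - 7556t for integer t.
p ≥ 0: smallest is 94428 mod 2665 = 1153 (at t = -35), with q = -3269.

1153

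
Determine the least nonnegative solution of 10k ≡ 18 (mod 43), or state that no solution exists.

19

gcd(43, 10) = 1  (43 = 4×10 + 3, 10 = 3×3 + 1, 3 = 3×1).
1 divides 18, so solutions exist.
Back-substituting, 10×(13) + 43×(-3) = 1.
So 10×(13) ≡ 1 (mod 43); multiply by 18: k ≡ 234 (mod 43).
Smallest nonnegative: k = 234 mod 43 = 19.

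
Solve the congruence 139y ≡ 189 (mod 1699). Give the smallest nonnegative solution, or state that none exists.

1297

gcd(1699, 139):
  1699 = 12·139 + 31
  139 = 4·31 + 15
  31 = 2·15 + 1
  15 = 15·1
so gcd(1699, 139) = 1.
1 divides 189, so solutions exist.
Back-substitute for Bézout coefficients:
  1 = 31 - 2·15
  ... = 139·(-110) + 1699·(9)
So 139·(-110) ≡ 1 (mod 1699); multiply by 189: y ≡ -20790 (mod 1699).
Smallest nonnegative: y = -20790 mod 1699 = 1297.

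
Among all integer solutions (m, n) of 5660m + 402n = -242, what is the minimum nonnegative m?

5

gcd(5660, 402) = 2.
2 divides -242, so solutions exist.
By Bézout, 5660×(88) + 402×(-1239) = 2.
Scale by -242/2 = -121: (m₀, n₀) = (-10648, 149919).
General solution: m = -10648 + 201t, n = 149919 - 2830t for integer t.
m ≥ 0: smallest is -10648 mod 201 = 5 (at t = 53), with n = -71.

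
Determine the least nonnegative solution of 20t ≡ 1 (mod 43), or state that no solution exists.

gcd(43, 20) = 1.
1 divides 1, so solutions exist.
By Bézout, 20·(-15) + 43·(7) = 1.
So 20·(-15) ≡ 1 (mod 43); multiply by 1: t ≡ -15 (mod 43).
Smallest nonnegative: t = -15 mod 43 = 28.

28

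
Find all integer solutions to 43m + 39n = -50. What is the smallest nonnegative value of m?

7

gcd(43, 39):
  43 = 1×39 + 4
  39 = 9×4 + 3
  4 = 1×3 + 1
  3 = 3×1
so gcd(43, 39) = 1.
1 divides -50, so solutions exist.
Back-substitute for Bézout coefficients:
  1 = 4 - 1×3
  ... = 43×(10) + 39×(-11)
Scale by -50/1 = -50: (m₀, n₀) = (-500, 550).
General solution: m = -500 + 39t, n = 550 - 43t for integer t.
m ≥ 0: smallest is -500 mod 39 = 7 (at t = 13), with n = -9.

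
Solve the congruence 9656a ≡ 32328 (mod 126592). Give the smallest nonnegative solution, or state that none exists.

gcd(126592, 9656):
  126592 = 13·9656 + 1064
  9656 = 9·1064 + 80
  1064 = 13·80 + 24
  80 = 3·24 + 8
  24 = 3·8
so gcd(126592, 9656) = 8.
8 divides 32328, so solutions exist.
Back-substitute for Bézout coefficients:
  8 = 80 - 3·24
  ... = 9656·(4759) + 126592·(-363)
So 9656·(4759) ≡ 8 (mod 126592); multiply by 4041: a ≡ 19231119 (mod 15824).
Smallest nonnegative: a = 19231119 mod 15824 = 4959.

4959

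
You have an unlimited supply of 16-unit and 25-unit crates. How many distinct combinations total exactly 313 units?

1

Need nonnegative integers with 16j + 25k = 313.
gcd(16, 25) = 1, and 16·(11) + 25·(-7) = 1.
So (j₀, k₀) = (3443, -2191); general j = 3443 + 25t, k = -2191 - 16t.
j ≥ 0 ⇒ t ≥ -137; k ≥ 0 ⇒ t ≤ -137. That's 1 value of t.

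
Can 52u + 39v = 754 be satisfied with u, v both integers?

yes

gcd(52, 39) = 13  (52 = 1*39 + 13, 39 = 3*13).
13 divides 754, so integer solutions exist.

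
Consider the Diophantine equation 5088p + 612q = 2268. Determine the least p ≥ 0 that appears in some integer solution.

15

gcd(5088, 612):
  5088 = 8×612 + 192
  612 = 3×192 + 36
  192 = 5×36 + 12
  36 = 3×12
so gcd(5088, 612) = 12.
12 divides 2268, so solutions exist.
Back-substitute for Bézout coefficients:
  12 = 192 - 5×36
  ... = 5088×(16) + 612×(-133)
Scale by 2268/12 = 189: (p₀, q₀) = (3024, -25137).
General solution: p = 3024 + 51t, q = -25137 - 424t for integer t.
p ≥ 0: smallest is 3024 mod 51 = 15 (at t = -59), with q = -121.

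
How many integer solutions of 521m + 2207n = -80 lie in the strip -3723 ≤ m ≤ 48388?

23

gcd(2207, 521) = 1.
By Bézout, 521*(305) + 2207*(-72) = 1.
Particular solution: (2084, -492).
General solution: m = 2084 + 2207t, n = -492 - 521t for integer t.
-3723 ≤ 2084 + 2207t ≤ 48388 gives t ∈ [-2, 20], which is 23 values.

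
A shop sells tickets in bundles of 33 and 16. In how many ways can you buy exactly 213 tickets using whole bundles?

Need nonnegative integers with 33j + 16k = 213.
gcd(33, 16) = 1, and 33·(1) + 16·(-2) = 1.
So (j₀, k₀) = (213, -426); general j = 213 + 16t, k = -426 - 33t.
j ≥ 0 ⇒ t ≥ -13; k ≥ 0 ⇒ t ≤ -13. That's 1 value of t.

1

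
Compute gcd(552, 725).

1

gcd(725, 552):
  725 = 1·552 + 173
  552 = 3·173 + 33
  173 = 5·33 + 8
  33 = 4·8 + 1
  8 = 8·1
so gcd(725, 552) = 1.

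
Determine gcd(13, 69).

gcd(69, 13):
  69 = 5×13 + 4
  13 = 3×4 + 1
  4 = 4×1
so gcd(69, 13) = 1.

1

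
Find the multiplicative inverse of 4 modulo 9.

gcd(9, 4) = 1.
By Bézout, 4×(-2) + 9×(1) = 1.
So 4×-2 ≡ 1 (mod 9), and -2 mod 9 = 7.

7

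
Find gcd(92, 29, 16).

gcd(92, 29) = 1  (92 = 3×29 + 5, 29 = 5×5 + 4, 5 = 1×4 + 1, 4 = 4×1).
gcd(1, 16) = 1.

1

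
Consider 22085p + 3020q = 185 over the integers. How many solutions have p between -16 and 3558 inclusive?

6

gcd(22085, 3020) = 5.
By Bézout, 22085*(-147) + 3020*(1075) = 5.
Particular solution: (601, -4395).
General solution: p = 601 + 604t, q = -4395 - 4417t for integer t.
-16 ≤ 601 + 604t ≤ 3558 gives t ∈ [-1, 4], which is 6 values.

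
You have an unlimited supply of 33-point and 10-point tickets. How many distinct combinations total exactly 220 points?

Need nonnegative integers with 33j + 10k = 220.
gcd(33, 10) = 1, and 33·(-3) + 10·(10) = 1.
So (j₀, k₀) = (-660, 2200); general j = -660 + 10t, k = 2200 - 33t.
j ≥ 0 ⇒ t ≥ 66; k ≥ 0 ⇒ t ≤ 66. That's 1 value of t.

1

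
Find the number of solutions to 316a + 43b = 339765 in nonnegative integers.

25

gcd(316, 43) = 1  (316 = 7×43 + 15, 43 = 2×15 + 13, 15 = 1×13 + 2, 13 = 6×2 + 1, 2 = 2×1).
Back-substituting, 316×(-20) + 43×(147) = 1.
Scale by 339765: one solution is (-6795300, 49945455). Reduce a mod 43: (33, 7659).
General: a = 33 + 43t, b = 7659 - 316t.
a ≥ 0 ⇒ t ≥ 0; b ≥ 0 ⇒ t ≤ 24. So t ∈ [0, 24]: 25 solutions.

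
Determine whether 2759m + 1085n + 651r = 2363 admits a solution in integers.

gcd(2759, 1085) = 31  (2759 = 2*1085 + 589, 1085 = 1*589 + 496, 589 = 1*496 + 93, 496 = 5*93 + 31, 93 = 3*31).
gcd(31, 651) = 31.
31 does not divide 2363 (remainder 7), so no integer solutions.

no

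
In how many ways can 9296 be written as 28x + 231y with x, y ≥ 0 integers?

11

gcd(231, 28):
  231 = 8·28 + 7
  28 = 4·7
so gcd(231, 28) = 7.
Back-substitute for Bézout coefficients:
  7 = 231 - 8·28
  ... = 28·(-8) + 231·(1)
Scale by 1328: one solution is (-10624, 1328). Reduce x mod 33: (2, 40).
General: x = 2 + 33t, y = 40 - 4t.
x ≥ 0 ⇒ t ≥ 0; y ≥ 0 ⇒ t ≤ 10. So t ∈ [0, 10]: 11 solutions.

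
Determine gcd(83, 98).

gcd(98, 83):
  98 = 1×83 + 15
  83 = 5×15 + 8
  15 = 1×8 + 7
  8 = 1×7 + 1
  7 = 7×1
so gcd(98, 83) = 1.

1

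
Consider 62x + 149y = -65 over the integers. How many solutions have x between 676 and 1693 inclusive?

7

gcd(149, 62) = 1.
By Bézout, 62×(-12) + 149×(5) = 1.
Particular solution: (35, -15).
General solution: x = 35 + 149t, y = -15 - 62t for integer t.
676 ≤ 35 + 149t ≤ 1693 gives t ∈ [5, 11], which is 7 values.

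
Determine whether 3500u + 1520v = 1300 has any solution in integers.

gcd(3500, 1520) = 20  (3500 = 2×1520 + 460, 1520 = 3×460 + 140, 460 = 3×140 + 40, 140 = 3×40 + 20, 40 = 2×20).
20 divides 1300, so integer solutions exist.

yes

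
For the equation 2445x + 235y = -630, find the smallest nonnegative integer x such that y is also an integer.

gcd(2445, 235):
  2445 = 10×235 + 95
  235 = 2×95 + 45
  95 = 2×45 + 5
  45 = 9×5
so gcd(2445, 235) = 5.
5 divides -630, so solutions exist.
Back-substitute for Bézout coefficients:
  5 = 95 - 2×45
  ... = 2445×(5) + 235×(-52)
Scale by -630/5 = -126: (x₀, y₀) = (-630, 6552).
General solution: x = -630 + 47t, y = 6552 - 489t for integer t.
x ≥ 0: smallest is -630 mod 47 = 28 (at t = 14), with y = -294.

28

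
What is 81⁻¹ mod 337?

gcd(337, 81) = 1  (337 = 4*81 + 13, 81 = 6*13 + 3, 13 = 4*3 + 1, 3 = 3*1).
Back-substituting, 81*(-104) + 337*(25) = 1.
So 81*-104 ≡ 1 (mod 337), and -104 mod 337 = 233.

233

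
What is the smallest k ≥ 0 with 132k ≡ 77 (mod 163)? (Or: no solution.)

gcd(163, 132) = 1  (163 = 1*132 + 31, 132 = 4*31 + 8, 31 = 3*8 + 7, 8 = 1*7 + 1, 7 = 7*1).
1 divides 77, so solutions exist.
Back-substituting, 132*(21) + 163*(-17) = 1.
So 132*(21) ≡ 1 (mod 163); multiply by 77: k ≡ 1617 (mod 163).
Smallest nonnegative: k = 1617 mod 163 = 150.

150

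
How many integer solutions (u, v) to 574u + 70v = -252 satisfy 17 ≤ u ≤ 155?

28

gcd(574, 70) = 14.
By Bézout, 574·(1) + 70·(-8) = 14.
Particular solution: (2, -20).
General solution: u = 2 + 5t, v = -20 - 41t for integer t.
17 ≤ 2 + 5t ≤ 155 gives t ∈ [3, 30], which is 28 values.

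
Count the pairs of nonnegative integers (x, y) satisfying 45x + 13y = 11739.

gcd(45, 13) = 1.
By Bézout, 45*(-2) + 13*(7) = 1.
One solution: (0, 903).
General: x = 0 + 13t, y = 903 - 45t.
x ≥ 0 ⇒ t ≥ 0; y ≥ 0 ⇒ t ≤ 20. So t ∈ [0, 20]: 21 solutions.

21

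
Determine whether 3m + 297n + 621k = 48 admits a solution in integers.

gcd(297, 3):
  297 = 99×3
so gcd(297, 3) = 3.
gcd(3, 621) = 3.
3 divides 48, so integer solutions exist.

yes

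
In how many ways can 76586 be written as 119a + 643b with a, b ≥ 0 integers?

1

gcd(643, 119) = 1  (643 = 5*119 + 48, 119 = 2*48 + 23, 48 = 2*23 + 2, 23 = 11*2 + 1, 2 = 2*1).
Back-substituting, 119*(308) + 643*(-57) = 1.
Scale by 76586: one solution is (23588488, -4365402). Reduce a mod 643: (33, 113).
General: a = 33 + 643t, b = 113 - 119t.
a ≥ 0 ⇒ t ≥ 0; b ≥ 0 ⇒ t ≤ 0. So t ∈ [0, 0]: 1 solution.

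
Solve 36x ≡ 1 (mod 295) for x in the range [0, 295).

41

gcd(295, 36) = 1.
By Bézout, 36*(41) + 295*(-5) = 1.
So 36*41 ≡ 1 (mod 295), and 41 mod 295 = 41.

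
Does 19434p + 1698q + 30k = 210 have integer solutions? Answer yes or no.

yes

gcd(19434, 1698) = 6.
gcd(6, 30) = 6.
6 divides 210, so integer solutions exist.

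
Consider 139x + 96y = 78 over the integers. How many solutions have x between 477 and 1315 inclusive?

gcd(139, 96) = 1  (139 = 1*96 + 43, 96 = 2*43 + 10, 43 = 4*10 + 3, 10 = 3*3 + 1, 3 = 3*1).
Back-substituting, 139*(-29) + 96*(42) = 1.
Scale by 78: particular solution (-2262, 3276); reduce x mod 96: (42, -60).
General solution: x = 42 + 96t, y = -60 - 139t for integer t.
477 ≤ 42 + 96t ≤ 1315 gives t ∈ [5, 13], which is 9 values.

9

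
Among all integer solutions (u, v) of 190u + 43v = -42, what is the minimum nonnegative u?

gcd(190, 43) = 1  (190 = 4×43 + 18, 43 = 2×18 + 7, 18 = 2×7 + 4, 7 = 1×4 + 3, 4 = 1×3 + 1, 3 = 3×1).
1 divides -42, so solutions exist.
Back-substituting, 190×(12) + 43×(-53) = 1.
Scale by -42/1 = -42: (u₀, v₀) = (-504, 2226).
General solution: u = -504 + 43t, v = 2226 - 190t for integer t.
u ≥ 0: smallest is -504 mod 43 = 12 (at t = 12), with v = -54.

12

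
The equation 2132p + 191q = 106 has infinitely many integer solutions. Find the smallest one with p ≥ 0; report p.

gcd(2132, 191) = 1  (2132 = 11×191 + 31, 191 = 6×31 + 5, 31 = 6×5 + 1, 5 = 5×1).
1 divides 106, so solutions exist.
Back-substituting, 2132×(37) + 191×(-413) = 1.
Scale by 106/1 = 106: (p₀, q₀) = (3922, -43778).
General solution: p = 3922 + 191t, q = -43778 - 2132t for integer t.
p ≥ 0: smallest is 3922 mod 191 = 102 (at t = -20), with q = -1138.

102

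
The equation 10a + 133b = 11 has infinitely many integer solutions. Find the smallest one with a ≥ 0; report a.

41

gcd(133, 10):
  133 = 13×10 + 3
  10 = 3×3 + 1
  3 = 3×1
so gcd(133, 10) = 1.
1 divides 11, so solutions exist.
Back-substitute for Bézout coefficients:
  1 = 10 - 3×3
  ... = 10×(40) + 133×(-3)
Scale by 11/1 = 11: (a₀, b₀) = (440, -33).
General solution: a = 440 + 133t, b = -33 - 10t for integer t.
a ≥ 0: smallest is 440 mod 133 = 41 (at t = -3), with b = -3.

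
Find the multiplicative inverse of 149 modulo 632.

509

gcd(632, 149):
  632 = 4·149 + 36
  149 = 4·36 + 5
  36 = 7·5 + 1
  5 = 5·1
so gcd(632, 149) = 1.
Back-substitute for Bézout coefficients:
  1 = 36 - 7·5
  ... = 149·(-123) + 632·(29)
So 149·-123 ≡ 1 (mod 632), and -123 mod 632 = 509.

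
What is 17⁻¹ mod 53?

gcd(53, 17):
  53 = 3*17 + 2
  17 = 8*2 + 1
  2 = 2*1
so gcd(53, 17) = 1.
Back-substitute for Bézout coefficients:
  1 = 17 - 8*2
  ... = 17*(25) + 53*(-8)
So 17*25 ≡ 1 (mod 53), and 25 mod 53 = 25.

25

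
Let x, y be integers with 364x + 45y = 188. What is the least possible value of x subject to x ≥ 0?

2

gcd(364, 45):
  364 = 8·45 + 4
  45 = 11·4 + 1
  4 = 4·1
so gcd(364, 45) = 1.
1 divides 188, so solutions exist.
Back-substitute for Bézout coefficients:
  1 = 45 - 11·4
  ... = 364·(-11) + 45·(89)
Scale by 188/1 = 188: (x₀, y₀) = (-2068, 16732).
General solution: x = -2068 + 45t, y = 16732 - 364t for integer t.
x ≥ 0: smallest is -2068 mod 45 = 2 (at t = 46), with y = -12.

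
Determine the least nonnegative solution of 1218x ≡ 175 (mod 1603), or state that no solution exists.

gcd(1603, 1218) = 7.
7 divides 175, so solutions exist.
By Bézout, 1218*(-25) + 1603*(19) = 7.
So 1218*(-25) ≡ 7 (mod 1603); multiply by 25: x ≡ -625 (mod 229).
Smallest nonnegative: x = -625 mod 229 = 62.

62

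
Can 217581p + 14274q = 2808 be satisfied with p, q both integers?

yes

gcd(217581, 14274):
  217581 = 15·14274 + 3471
  14274 = 4·3471 + 390
  3471 = 8·390 + 351
  390 = 1·351 + 39
  351 = 9·39
so gcd(217581, 14274) = 39.
39 divides 2808, so integer solutions exist.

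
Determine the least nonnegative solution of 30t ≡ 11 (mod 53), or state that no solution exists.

gcd(53, 30):
  53 = 1×30 + 23
  30 = 1×23 + 7
  23 = 3×7 + 2
  7 = 3×2 + 1
  2 = 2×1
so gcd(53, 30) = 1.
1 divides 11, so solutions exist.
Back-substitute for Bézout coefficients:
  1 = 7 - 3×2
  ... = 30×(23) + 53×(-13)
So 30×(23) ≡ 1 (mod 53); multiply by 11: t ≡ 253 (mod 53).
Smallest nonnegative: t = 253 mod 53 = 41.

41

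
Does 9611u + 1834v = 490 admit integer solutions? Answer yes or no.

yes

gcd(9611, 1834) = 7.
7 divides 490, so integer solutions exist.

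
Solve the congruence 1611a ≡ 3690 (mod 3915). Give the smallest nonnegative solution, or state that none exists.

430

gcd(3915, 1611) = 9  (3915 = 2·1611 + 693, 1611 = 2·693 + 225, 693 = 3·225 + 18, 225 = 12·18 + 9, 18 = 2·9).
9 divides 3690, so solutions exist.
Back-substituting, 1611·(209) + 3915·(-86) = 9.
So 1611·(209) ≡ 9 (mod 3915); multiply by 410: a ≡ 85690 (mod 435).
Smallest nonnegative: a = 85690 mod 435 = 430.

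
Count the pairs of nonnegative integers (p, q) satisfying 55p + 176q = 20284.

gcd(176, 55) = 11.
By Bézout, 55·(-3) + 176·(1) = 11.
One solution: (4, 114).
General: p = 4 + 16t, q = 114 - 5t.
p ≥ 0 ⇒ t ≥ 0; q ≥ 0 ⇒ t ≤ 22. So t ∈ [0, 22]: 23 solutions.

23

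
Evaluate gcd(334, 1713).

1

gcd(1713, 334):
  1713 = 5*334 + 43
  334 = 7*43 + 33
  43 = 1*33 + 10
  33 = 3*10 + 3
  10 = 3*3 + 1
  3 = 3*1
so gcd(1713, 334) = 1.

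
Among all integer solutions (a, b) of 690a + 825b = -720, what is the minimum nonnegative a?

42

gcd(825, 690) = 15  (825 = 1·690 + 135, 690 = 5·135 + 15, 135 = 9·15).
15 divides -720, so solutions exist.
Back-substituting, 690·(6) + 825·(-5) = 15.
Scale by -720/15 = -48: (a₀, b₀) = (-288, 240).
General solution: a = -288 + 55t, b = 240 - 46t for integer t.
a ≥ 0: smallest is -288 mod 55 = 42 (at t = 6), with b = -36.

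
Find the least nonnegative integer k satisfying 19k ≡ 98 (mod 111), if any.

11

gcd(111, 19) = 1  (111 = 5·19 + 16, 19 = 1·16 + 3, 16 = 5·3 + 1, 3 = 3·1).
1 divides 98, so solutions exist.
Back-substituting, 19·(-35) + 111·(6) = 1.
So 19·(-35) ≡ 1 (mod 111); multiply by 98: k ≡ -3430 (mod 111).
Smallest nonnegative: k = -3430 mod 111 = 11.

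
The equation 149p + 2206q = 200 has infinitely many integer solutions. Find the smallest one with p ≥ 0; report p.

712

gcd(2206, 149) = 1  (2206 = 14×149 + 120, 149 = 1×120 + 29, 120 = 4×29 + 4, 29 = 7×4 + 1, 4 = 4×1).
1 divides 200, so solutions exist.
Back-substituting, 149×(533) + 2206×(-36) = 1.
Scale by 200/1 = 200: (p₀, q₀) = (106600, -7200).
General solution: p = 106600 + 2206t, q = -7200 - 149t for integer t.
p ≥ 0: smallest is 106600 mod 2206 = 712 (at t = -48), with q = -48.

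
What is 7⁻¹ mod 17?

5

gcd(17, 7):
  17 = 2*7 + 3
  7 = 2*3 + 1
  3 = 3*1
so gcd(17, 7) = 1.
Back-substitute for Bézout coefficients:
  1 = 7 - 2*3
  ... = 7*(5) + 17*(-2)
So 7*5 ≡ 1 (mod 17), and 5 mod 17 = 5.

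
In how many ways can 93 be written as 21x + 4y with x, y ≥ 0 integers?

1

gcd(21, 4) = 1.
By Bézout, 21×(1) + 4×(-5) = 1.
One solution: (1, 18).
General: x = 1 + 4t, y = 18 - 21t.
x ≥ 0 ⇒ t ≥ 0; y ≥ 0 ⇒ t ≤ 0. So t ∈ [0, 0]: 1 solution.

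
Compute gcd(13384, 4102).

gcd(13384, 4102):
  13384 = 3·4102 + 1078
  4102 = 3·1078 + 868
  1078 = 1·868 + 210
  868 = 4·210 + 28
  210 = 7·28 + 14
  28 = 2·14
so gcd(13384, 4102) = 14.

14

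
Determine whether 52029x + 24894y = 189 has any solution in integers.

gcd(52029, 24894) = 27.
27 divides 189, so integer solutions exist.

yes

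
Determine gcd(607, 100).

gcd(607, 100):
  607 = 6*100 + 7
  100 = 14*7 + 2
  7 = 3*2 + 1
  2 = 2*1
so gcd(607, 100) = 1.

1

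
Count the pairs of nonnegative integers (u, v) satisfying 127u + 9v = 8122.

7

gcd(127, 9) = 1  (127 = 14×9 + 1, 9 = 9×1).
Back-substituting, 127×(1) + 9×(-14) = 1.
Scale by 8122: one solution is (8122, -113708). Reduce u mod 9: (4, 846).
General: u = 4 + 9t, v = 846 - 127t.
u ≥ 0 ⇒ t ≥ 0; v ≥ 0 ⇒ t ≤ 6. So t ∈ [0, 6]: 7 solutions.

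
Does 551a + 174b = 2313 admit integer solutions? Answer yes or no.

gcd(551, 174) = 29  (551 = 3·174 + 29, 174 = 6·29).
29 does not divide 2313 (remainder 22), so no integer solutions.

no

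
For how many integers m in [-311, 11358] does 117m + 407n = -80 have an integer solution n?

gcd(407, 117) = 1.
By Bézout, 117×(-80) + 407×(23) = 1.
Particular solution: (295, -85).
General solution: m = 295 + 407t, n = -85 - 117t for integer t.
-311 ≤ 295 + 407t ≤ 11358 gives t ∈ [-1, 27], which is 29 values.

29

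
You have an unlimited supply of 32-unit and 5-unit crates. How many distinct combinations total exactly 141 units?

Need nonnegative integers with 32j + 5k = 141.
gcd(32, 5) = 1, and 32·(-2) + 5·(13) = 1.
So (j₀, k₀) = (-282, 1833); general j = -282 + 5t, k = 1833 - 32t.
j ≥ 0 ⇒ t ≥ 57; k ≥ 0 ⇒ t ≤ 57. That's 1 value of t.

1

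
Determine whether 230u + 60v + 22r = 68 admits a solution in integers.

gcd(230, 60) = 10  (230 = 3*60 + 50, 60 = 1*50 + 10, 50 = 5*10).
gcd(10, 22) = 2.
2 divides 68, so integer solutions exist.

yes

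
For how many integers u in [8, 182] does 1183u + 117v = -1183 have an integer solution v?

20

gcd(1183, 117) = 13  (1183 = 10·117 + 13, 117 = 9·13).
Back-substituting, 1183·(1) + 117·(-10) = 13.
Scale by -91: particular solution (-91, 910); reduce u mod 9: (8, -91).
General solution: u = 8 + 9t, v = -91 - 91t for integer t.
8 ≤ 8 + 9t ≤ 182 gives t ∈ [0, 19], which is 20 values.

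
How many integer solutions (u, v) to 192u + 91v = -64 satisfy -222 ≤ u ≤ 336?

gcd(192, 91) = 1.
By Bézout, 192·(-9) + 91·(19) = 1.
Particular solution: (30, -64).
General solution: u = 30 + 91t, v = -64 - 192t for integer t.
-222 ≤ 30 + 91t ≤ 336 gives t ∈ [-2, 3], which is 6 values.

6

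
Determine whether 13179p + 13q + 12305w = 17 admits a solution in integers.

yes

gcd(13179, 13) = 1.
gcd(1, 12305) = 1.
1 divides 17, so integer solutions exist.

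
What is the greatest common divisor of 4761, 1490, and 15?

gcd(4761, 1490) = 1  (4761 = 3*1490 + 291, 1490 = 5*291 + 35, 291 = 8*35 + 11, 35 = 3*11 + 2, 11 = 5*2 + 1, 2 = 2*1).
gcd(1, 15) = 1.

1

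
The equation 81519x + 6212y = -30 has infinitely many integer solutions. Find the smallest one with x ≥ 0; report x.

2418

gcd(81519, 6212):
  81519 = 13·6212 + 763
  6212 = 8·763 + 108
  763 = 7·108 + 7
  108 = 15·7 + 3
  7 = 2·3 + 1
  3 = 3·1
so gcd(81519, 6212) = 1.
1 divides -30, so solutions exist.
Back-substitute for Bézout coefficients:
  1 = 7 - 2·3
  ... = 81519·(1783) + 6212·(-23398)
Scale by -30/1 = -30: (x₀, y₀) = (-53490, 701940).
General solution: x = -53490 + 6212t, y = 701940 - 81519t for integer t.
x ≥ 0: smallest is -53490 mod 6212 = 2418 (at t = 9), with y = -31731.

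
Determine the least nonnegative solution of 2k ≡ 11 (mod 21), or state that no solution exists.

gcd(21, 2):
  21 = 10·2 + 1
  2 = 2·1
so gcd(21, 2) = 1.
1 divides 11, so solutions exist.
Back-substitute for Bézout coefficients:
  1 = 21 - 10·2
  ... = 2·(-10) + 21·(1)
So 2·(-10) ≡ 1 (mod 21); multiply by 11: k ≡ -110 (mod 21).
Smallest nonnegative: k = -110 mod 21 = 16.

16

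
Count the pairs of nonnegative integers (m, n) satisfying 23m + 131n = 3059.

2

gcd(131, 23):
  131 = 5·23 + 16
  23 = 1·16 + 7
  16 = 2·7 + 2
  7 = 3·2 + 1
  2 = 2·1
so gcd(131, 23) = 1.
Back-substitute for Bézout coefficients:
  1 = 7 - 3·2
  ... = 23·(57) + 131·(-10)
Scale by 3059: one solution is (174363, -30590). Reduce m mod 131: (2, 23).
General: m = 2 + 131t, n = 23 - 23t.
m ≥ 0 ⇒ t ≥ 0; n ≥ 0 ⇒ t ≤ 1. So t ∈ [0, 1]: 2 solutions.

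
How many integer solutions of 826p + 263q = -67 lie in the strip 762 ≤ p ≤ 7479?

25

gcd(826, 263) = 1  (826 = 3·263 + 37, 263 = 7·37 + 4, 37 = 9·4 + 1, 4 = 4·1).
Back-substituting, 826·(64) + 263·(-201) = 1.
Scale by -67: particular solution (-4288, 13467); reduce p mod 263: (183, -575).
General solution: p = 183 + 263t, q = -575 - 826t for integer t.
762 ≤ 183 + 263t ≤ 7479 gives t ∈ [3, 27], which is 25 values.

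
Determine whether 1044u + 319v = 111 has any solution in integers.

gcd(1044, 319) = 29  (1044 = 3*319 + 87, 319 = 3*87 + 58, 87 = 1*58 + 29, 58 = 2*29).
29 does not divide 111 (remainder 24), so no integer solutions.

no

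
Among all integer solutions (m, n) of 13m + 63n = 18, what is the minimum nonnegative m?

45

gcd(63, 13) = 1  (63 = 4·13 + 11, 13 = 1·11 + 2, 11 = 5·2 + 1, 2 = 2·1).
1 divides 18, so solutions exist.
Back-substituting, 13·(-29) + 63·(6) = 1.
Scale by 18/1 = 18: (m₀, n₀) = (-522, 108).
General solution: m = -522 + 63t, n = 108 - 13t for integer t.
m ≥ 0: smallest is -522 mod 63 = 45 (at t = 9), with n = -9.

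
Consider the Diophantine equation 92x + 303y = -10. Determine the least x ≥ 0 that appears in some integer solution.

gcd(303, 92) = 1.
1 divides -10, so solutions exist.
By Bézout, 92·(56) + 303·(-17) = 1.
Scale by -10/1 = -10: (x₀, y₀) = (-560, 170).
General solution: x = -560 + 303t, y = 170 - 92t for integer t.
x ≥ 0: smallest is -560 mod 303 = 46 (at t = 2), with y = -14.

46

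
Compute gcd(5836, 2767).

gcd(5836, 2767):
  5836 = 2·2767 + 302
  2767 = 9·302 + 49
  302 = 6·49 + 8
  49 = 6·8 + 1
  8 = 8·1
so gcd(5836, 2767) = 1.

1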